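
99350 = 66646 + 32704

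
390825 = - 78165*( - 5 ) 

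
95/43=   2+9/43=2.21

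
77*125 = 9625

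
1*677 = 677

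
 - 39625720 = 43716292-83342012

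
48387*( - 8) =-387096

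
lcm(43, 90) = 3870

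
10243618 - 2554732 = 7688886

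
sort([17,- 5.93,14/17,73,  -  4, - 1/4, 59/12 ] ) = [  -  5.93,-4, - 1/4 , 14/17, 59/12,17,  73]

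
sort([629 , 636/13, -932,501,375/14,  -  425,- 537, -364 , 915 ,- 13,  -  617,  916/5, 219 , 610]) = [ - 932, - 617 , - 537, - 425 ,-364,-13  ,  375/14,636/13, 916/5 , 219,501 , 610,629, 915 ] 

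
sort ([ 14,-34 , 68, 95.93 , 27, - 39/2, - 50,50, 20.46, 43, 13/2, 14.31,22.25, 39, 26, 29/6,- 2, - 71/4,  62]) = [ -50, -34,-39/2,-71/4,-2, 29/6, 13/2, 14,  14.31, 20.46, 22.25, 26,27 , 39, 43, 50, 62,68, 95.93 ] 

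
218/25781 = 218/25781 = 0.01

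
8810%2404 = 1598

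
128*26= 3328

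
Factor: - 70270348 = - 2^2*17567587^1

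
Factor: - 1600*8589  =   - 2^6 * 3^1*5^2*7^1*409^1 = - 13742400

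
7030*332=2333960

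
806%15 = 11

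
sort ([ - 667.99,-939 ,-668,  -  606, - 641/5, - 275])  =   [ - 939, - 668 , - 667.99,- 606, - 275,  -  641/5] 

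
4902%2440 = 22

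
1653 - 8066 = - 6413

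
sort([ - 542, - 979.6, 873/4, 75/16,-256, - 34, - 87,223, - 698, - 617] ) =[-979.6, - 698, - 617, -542, - 256, - 87, - 34,75/16,873/4,  223]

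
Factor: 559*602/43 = 7826 = 2^1*7^1*13^1* 43^1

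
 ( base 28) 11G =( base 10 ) 828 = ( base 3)1010200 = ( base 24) 1AC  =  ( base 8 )1474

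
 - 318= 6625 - 6943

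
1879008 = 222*8464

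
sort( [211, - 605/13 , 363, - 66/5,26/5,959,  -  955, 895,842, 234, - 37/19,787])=[ - 955 ,  -  605/13, - 66/5,-37/19, 26/5, 211,234,  363,787, 842,895, 959 ]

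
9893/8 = 9893/8 = 1236.62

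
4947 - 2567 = 2380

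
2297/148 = 15+77/148 = 15.52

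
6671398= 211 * 31618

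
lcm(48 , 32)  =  96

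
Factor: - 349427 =-13^1*26879^1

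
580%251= 78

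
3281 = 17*193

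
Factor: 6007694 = 2^1*7^2*11^1*5573^1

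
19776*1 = 19776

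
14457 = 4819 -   -  9638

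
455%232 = 223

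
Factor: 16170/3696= 2^( - 3 )*5^1*7^1 = 35/8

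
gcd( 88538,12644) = 2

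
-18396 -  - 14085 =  - 4311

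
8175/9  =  2725/3 = 908.33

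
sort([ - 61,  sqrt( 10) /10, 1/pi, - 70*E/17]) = [ - 61,- 70*E/17, sqrt(10)/10, 1/pi]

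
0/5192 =0 =0.00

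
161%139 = 22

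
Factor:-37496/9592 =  - 43/11 = - 11^( - 1 )*43^1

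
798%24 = 6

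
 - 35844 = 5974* ( - 6)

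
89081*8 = 712648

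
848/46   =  18 + 10/23= 18.43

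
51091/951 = 51091/951 = 53.72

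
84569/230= 367  +  159/230 = 367.69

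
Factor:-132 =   -  2^2*3^1*11^1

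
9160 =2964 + 6196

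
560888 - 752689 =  - 191801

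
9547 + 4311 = 13858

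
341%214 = 127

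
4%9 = 4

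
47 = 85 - 38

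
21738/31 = 21738/31 = 701.23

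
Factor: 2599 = 23^1*113^1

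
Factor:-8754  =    -  2^1*3^1 * 1459^1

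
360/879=120/293 =0.41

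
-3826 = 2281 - 6107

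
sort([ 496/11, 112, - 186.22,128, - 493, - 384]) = [ - 493, - 384,-186.22 , 496/11, 112 , 128]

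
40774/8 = 20387/4  =  5096.75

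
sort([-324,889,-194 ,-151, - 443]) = [ - 443, - 324,-194, - 151,889] 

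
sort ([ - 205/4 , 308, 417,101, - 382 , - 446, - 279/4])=[ - 446 , - 382 ,  -  279/4,- 205/4, 101 , 308,417 ] 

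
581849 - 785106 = -203257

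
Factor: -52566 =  - 2^1*3^1*8761^1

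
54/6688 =27/3344 = 0.01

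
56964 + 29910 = 86874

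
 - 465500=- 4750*98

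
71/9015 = 71/9015 =0.01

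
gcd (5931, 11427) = 3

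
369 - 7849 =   -  7480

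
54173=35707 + 18466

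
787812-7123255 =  -6335443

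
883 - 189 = 694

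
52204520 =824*63355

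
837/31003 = 837/31003 = 0.03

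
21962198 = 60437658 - 38475460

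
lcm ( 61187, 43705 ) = 305935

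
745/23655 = 149/4731=0.03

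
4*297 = 1188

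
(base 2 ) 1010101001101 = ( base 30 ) 61n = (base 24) 9b5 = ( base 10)5453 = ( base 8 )12515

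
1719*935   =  1607265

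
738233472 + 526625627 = 1264859099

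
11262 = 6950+4312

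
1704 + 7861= 9565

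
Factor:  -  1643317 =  - 13^1*83^1*1523^1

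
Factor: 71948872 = 2^3*8993609^1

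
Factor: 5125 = 5^3 * 41^1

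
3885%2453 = 1432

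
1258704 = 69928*18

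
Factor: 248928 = 2^5*3^1*2593^1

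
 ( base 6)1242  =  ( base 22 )e6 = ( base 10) 314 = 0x13A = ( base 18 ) H8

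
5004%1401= 801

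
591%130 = 71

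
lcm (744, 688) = 63984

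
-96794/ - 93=96794/93 = 1040.80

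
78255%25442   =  1929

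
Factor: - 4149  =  -3^2*461^1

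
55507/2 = 27753+1/2 = 27753.50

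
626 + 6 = 632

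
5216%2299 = 618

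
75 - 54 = 21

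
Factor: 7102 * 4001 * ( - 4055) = - 115223238610 = -  2^1 * 5^1 * 53^1*67^1*811^1*4001^1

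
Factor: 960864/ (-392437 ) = -2^5*3^1 * 10009^1 * 392437^(  -  1 )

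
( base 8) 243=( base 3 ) 20001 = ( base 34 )4r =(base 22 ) 79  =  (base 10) 163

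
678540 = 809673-131133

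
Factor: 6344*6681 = 2^3*3^1*13^1*17^1*61^1*131^1 = 42384264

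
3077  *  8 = 24616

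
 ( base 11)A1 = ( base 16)6f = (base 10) 111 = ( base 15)76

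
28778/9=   28778/9 =3197.56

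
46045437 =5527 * 8331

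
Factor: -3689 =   -  7^1*17^1*31^1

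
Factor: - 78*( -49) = 3822= 2^1*3^1*7^2 * 13^1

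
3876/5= 775 + 1/5 = 775.20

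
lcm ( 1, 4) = 4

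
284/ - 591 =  - 284/591 = -  0.48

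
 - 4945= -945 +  - 4000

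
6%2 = 0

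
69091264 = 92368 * 748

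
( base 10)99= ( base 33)30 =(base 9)120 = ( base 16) 63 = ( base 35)2T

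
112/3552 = 7/222 = 0.03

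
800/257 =3 + 29/257 = 3.11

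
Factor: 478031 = 43^1*11117^1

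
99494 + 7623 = 107117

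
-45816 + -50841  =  -96657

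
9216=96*96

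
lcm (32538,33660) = 976140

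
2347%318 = 121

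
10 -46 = -36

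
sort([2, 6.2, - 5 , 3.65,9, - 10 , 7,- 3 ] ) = [ - 10,-5, - 3, 2,3.65, 6.2, 7, 9]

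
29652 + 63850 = 93502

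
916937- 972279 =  - 55342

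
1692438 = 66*25643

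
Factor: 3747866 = 2^1 *1051^1*1783^1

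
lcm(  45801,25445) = 229005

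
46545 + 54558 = 101103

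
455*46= 20930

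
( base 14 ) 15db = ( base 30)4ah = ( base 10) 3917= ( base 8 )7515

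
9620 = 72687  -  63067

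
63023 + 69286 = 132309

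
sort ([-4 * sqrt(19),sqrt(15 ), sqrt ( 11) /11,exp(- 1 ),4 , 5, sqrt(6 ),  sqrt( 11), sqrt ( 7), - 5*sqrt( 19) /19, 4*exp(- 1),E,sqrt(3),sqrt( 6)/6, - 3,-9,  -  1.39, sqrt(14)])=[ - 4*sqrt(19 ),- 9,-3,-1.39, - 5*sqrt(19 )/19, sqrt(11 )/11, exp( - 1) , sqrt( 6)/6, 4*exp( - 1), sqrt(3 ), sqrt( 6),sqrt(7), E , sqrt( 11),sqrt (14),  sqrt(15 ) , 4, 5] 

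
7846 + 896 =8742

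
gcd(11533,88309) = 1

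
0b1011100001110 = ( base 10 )5902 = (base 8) 13416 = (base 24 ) a5m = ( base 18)103g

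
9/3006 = 1/334 = 0.00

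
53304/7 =7614+6/7 = 7614.86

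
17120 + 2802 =19922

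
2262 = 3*754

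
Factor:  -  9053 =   -  11^1*823^1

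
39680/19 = 39680/19 = 2088.42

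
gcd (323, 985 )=1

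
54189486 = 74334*729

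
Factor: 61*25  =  5^2*61^1=1525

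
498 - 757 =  - 259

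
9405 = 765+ 8640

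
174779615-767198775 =-592419160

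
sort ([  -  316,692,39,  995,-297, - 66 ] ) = [  -  316,- 297, - 66,39,692,995 ]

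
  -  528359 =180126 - 708485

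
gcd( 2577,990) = 3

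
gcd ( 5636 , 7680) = 4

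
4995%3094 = 1901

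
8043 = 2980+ 5063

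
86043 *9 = 774387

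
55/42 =1 + 13/42 = 1.31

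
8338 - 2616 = 5722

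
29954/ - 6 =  - 14977/3= - 4992.33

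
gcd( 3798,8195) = 1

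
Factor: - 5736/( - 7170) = 2^2*5^( - 1) = 4/5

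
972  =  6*162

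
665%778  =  665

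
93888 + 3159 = 97047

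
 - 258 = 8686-8944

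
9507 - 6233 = 3274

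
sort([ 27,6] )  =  [ 6, 27 ] 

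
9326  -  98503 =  - 89177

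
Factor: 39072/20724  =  296/157  =  2^3 * 37^1*157^( - 1 ) 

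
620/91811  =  620/91811 = 0.01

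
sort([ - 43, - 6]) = [- 43, - 6 ] 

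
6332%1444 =556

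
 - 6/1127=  - 1 + 1121/1127 = - 0.01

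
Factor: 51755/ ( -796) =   -  2^(- 2)*5^1*11^1*199^ ( - 1)*941^1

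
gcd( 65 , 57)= 1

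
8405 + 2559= 10964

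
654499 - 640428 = 14071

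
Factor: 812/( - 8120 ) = - 2^(- 1) * 5^( - 1 ) = -1/10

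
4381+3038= 7419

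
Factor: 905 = 5^1 * 181^1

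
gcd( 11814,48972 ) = 66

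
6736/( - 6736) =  - 1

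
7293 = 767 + 6526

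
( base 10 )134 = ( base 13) A4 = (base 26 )54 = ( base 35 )3T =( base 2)10000110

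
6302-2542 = 3760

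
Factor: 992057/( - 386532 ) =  - 2^( - 2) * 3^( - 4)*11^1*1193^( - 1)*90187^1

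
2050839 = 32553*63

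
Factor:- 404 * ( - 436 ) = 2^4 * 101^1* 109^1= 176144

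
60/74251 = 60/74251  =  0.00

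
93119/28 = 93119/28 = 3325.68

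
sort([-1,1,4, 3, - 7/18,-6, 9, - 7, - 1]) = [-7, - 6, - 1, - 1,-7/18, 1, 3, 4, 9] 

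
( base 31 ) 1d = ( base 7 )62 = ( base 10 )44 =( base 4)230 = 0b101100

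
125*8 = 1000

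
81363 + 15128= 96491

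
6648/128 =51 + 15/16  =  51.94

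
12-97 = -85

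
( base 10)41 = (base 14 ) 2d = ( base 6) 105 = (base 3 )1112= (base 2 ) 101001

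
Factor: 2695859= 173^1*15583^1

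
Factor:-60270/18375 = - 82/25 =-2^1*5^ (-2 )*41^1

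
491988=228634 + 263354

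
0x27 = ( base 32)17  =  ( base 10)39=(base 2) 100111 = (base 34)15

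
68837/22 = 68837/22 = 3128.95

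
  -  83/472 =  - 83/472 = -  0.18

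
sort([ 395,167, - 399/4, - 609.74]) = [ - 609.74,-399/4,167, 395 ]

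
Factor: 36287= 131^1* 277^1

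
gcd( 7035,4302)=3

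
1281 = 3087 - 1806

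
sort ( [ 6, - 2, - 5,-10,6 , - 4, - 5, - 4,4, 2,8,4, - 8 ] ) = [ - 10, - 8 , - 5,-5, - 4 ,  -  4 , - 2, 2,4 , 4, 6, 6,8]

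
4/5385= 4/5385 = 0.00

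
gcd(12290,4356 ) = 2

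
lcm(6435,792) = 51480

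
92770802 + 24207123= 116977925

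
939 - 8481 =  - 7542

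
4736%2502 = 2234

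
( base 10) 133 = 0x85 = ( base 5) 1013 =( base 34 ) 3v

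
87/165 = 29/55 = 0.53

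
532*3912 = 2081184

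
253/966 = 11/42= 0.26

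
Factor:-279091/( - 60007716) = 2^( - 2 ) * 3^( - 4) * 19^1* 37^1*89^( - 1 )*397^1*2081^( - 1) 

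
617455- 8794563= - 8177108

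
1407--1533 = 2940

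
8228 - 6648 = 1580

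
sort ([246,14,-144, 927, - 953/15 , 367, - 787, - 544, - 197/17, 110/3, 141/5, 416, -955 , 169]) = [ - 955 , - 787,-544, - 144, - 953/15,-197/17,14, 141/5, 110/3, 169, 246, 367, 416,927 ]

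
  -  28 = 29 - 57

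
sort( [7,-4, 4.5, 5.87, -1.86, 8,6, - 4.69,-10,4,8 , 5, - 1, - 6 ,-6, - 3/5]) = [ - 10,-6  , - 6, - 4.69 , -4, - 1.86,-1,-3/5, 4,4.5 , 5, 5.87, 6 , 7,8, 8]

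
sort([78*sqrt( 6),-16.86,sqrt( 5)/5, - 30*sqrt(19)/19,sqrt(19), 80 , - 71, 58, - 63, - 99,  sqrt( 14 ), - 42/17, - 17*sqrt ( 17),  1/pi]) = [ - 99, - 71, - 17*sqrt(17), - 63, - 16.86, - 30 * sqrt (19) /19,  -  42/17,1/pi,  sqrt( 5) /5, sqrt(14),sqrt( 19), 58,80, 78*sqrt(6)]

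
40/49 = 40/49 = 0.82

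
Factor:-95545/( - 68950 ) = 97/70  =  2^(  -  1 )*5^( - 1)*7^ (-1)*97^1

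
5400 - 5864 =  - 464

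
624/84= 7+3/7 = 7.43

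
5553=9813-4260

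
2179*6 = 13074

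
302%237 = 65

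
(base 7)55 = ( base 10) 40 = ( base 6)104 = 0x28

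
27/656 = 27/656 = 0.04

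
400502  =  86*4657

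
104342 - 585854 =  - 481512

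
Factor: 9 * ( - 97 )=- 873 = -  3^2*97^1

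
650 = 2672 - 2022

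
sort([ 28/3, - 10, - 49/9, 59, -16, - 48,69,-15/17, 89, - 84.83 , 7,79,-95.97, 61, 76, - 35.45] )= [-95.97, - 84.83, - 48,-35.45, - 16, -10, - 49/9, - 15/17,7,28/3,59,61,69,76,79,89]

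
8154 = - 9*( - 906) 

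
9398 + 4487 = 13885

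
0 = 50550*0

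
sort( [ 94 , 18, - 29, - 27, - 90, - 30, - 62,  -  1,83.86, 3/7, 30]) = [ - 90, - 62, - 30, - 29, - 27,-1,3/7, 18,30,83.86,94] 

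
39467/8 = 39467/8 = 4933.38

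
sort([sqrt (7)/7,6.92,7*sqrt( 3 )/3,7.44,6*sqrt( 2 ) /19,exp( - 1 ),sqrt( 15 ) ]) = [exp(  -  1), sqrt( 7 )/7,6*sqrt (2)/19,sqrt( 15 ),7*sqrt( 3 ) /3, 6.92, 7.44 ]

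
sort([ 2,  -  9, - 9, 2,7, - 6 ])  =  [-9 ,-9,-6,2 , 2, 7]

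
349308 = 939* 372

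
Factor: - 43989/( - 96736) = 2^ ( - 5)*3^1*11^1*31^1*43^1*3023^(  -  1)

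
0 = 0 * 67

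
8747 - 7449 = 1298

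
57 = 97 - 40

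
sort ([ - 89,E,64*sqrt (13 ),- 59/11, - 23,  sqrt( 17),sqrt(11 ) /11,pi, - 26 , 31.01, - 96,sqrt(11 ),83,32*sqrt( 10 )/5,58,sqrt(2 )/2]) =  [  -  96,- 89, - 26, - 23, - 59/11, sqrt( 11)/11 , sqrt(2)/2,E,pi, sqrt( 11) , sqrt (17 ) , 32 * sqrt ( 10 )/5,31.01, 58,83,  64*sqrt ( 13 )]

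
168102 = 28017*6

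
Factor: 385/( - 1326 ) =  - 2^ ( - 1 )* 3^(-1 )*5^1*  7^1*11^1*13^( - 1 )*17^( - 1 )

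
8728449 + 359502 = 9087951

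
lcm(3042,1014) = 3042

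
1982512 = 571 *3472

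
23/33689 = 23/33689 = 0.00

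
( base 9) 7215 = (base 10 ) 5279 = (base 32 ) 54v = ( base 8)12237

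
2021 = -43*( - 47)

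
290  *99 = 28710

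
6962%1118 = 254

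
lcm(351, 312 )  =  2808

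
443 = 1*443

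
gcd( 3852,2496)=12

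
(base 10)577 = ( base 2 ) 1001000001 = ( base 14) 2D3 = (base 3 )210101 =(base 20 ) 18h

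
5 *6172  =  30860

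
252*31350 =7900200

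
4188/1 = 4188 = 4188.00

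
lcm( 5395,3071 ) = 199615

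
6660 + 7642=14302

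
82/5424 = 41/2712=0.02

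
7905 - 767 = 7138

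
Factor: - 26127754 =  - 2^1*1913^1*6829^1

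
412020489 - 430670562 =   -  18650073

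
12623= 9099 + 3524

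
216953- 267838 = -50885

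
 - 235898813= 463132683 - 699031496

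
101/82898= 101/82898 =0.00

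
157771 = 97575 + 60196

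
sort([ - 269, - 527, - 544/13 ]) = [ -527, - 269, - 544/13]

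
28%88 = 28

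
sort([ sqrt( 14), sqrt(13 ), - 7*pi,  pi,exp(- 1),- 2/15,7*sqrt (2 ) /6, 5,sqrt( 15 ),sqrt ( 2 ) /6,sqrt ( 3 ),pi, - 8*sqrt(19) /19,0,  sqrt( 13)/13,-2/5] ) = [ - 7 * pi, - 8*sqrt( 19 )/19, - 2/5, - 2/15,0,sqrt( 2 ) /6,sqrt( 13 ) /13, exp( -1),7*sqrt( 2 )/6,  sqrt( 3 ),pi,pi,sqrt( 13 ),sqrt( 14), sqrt (15),5]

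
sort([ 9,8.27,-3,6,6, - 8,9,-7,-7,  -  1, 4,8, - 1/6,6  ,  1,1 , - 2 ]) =[  -  8,  -  7, - 7, - 3, - 2, - 1, - 1/6,1,1 , 4, 6, 6,6,  8, 8.27,9,9]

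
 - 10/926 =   -  1  +  458/463  =  - 0.01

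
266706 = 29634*9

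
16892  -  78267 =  - 61375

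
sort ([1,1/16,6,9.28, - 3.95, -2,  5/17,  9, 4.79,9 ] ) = [-3.95,-2,1/16,5/17, 1,4.79, 6,9,9,9.28] 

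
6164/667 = 268/29= 9.24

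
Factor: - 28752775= -5^2*29^1 * 39659^1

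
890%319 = 252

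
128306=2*64153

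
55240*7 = 386680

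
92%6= 2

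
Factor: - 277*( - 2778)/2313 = 256502/771 = 2^1*3^( - 1)*257^( - 1 )*277^1*463^1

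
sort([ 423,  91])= [91,423]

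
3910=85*46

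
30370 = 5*6074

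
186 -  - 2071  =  2257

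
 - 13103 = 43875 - 56978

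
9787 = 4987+4800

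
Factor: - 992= - 2^5 *31^1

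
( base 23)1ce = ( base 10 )819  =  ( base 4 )30303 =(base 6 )3443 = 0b1100110011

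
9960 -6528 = 3432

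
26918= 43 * 626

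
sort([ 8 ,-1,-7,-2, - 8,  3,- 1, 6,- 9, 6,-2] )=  [ - 9, - 8,-7, - 2,-2, - 1,-1, 3, 6, 6, 8]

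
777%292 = 193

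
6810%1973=891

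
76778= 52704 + 24074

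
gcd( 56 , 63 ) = 7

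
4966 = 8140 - 3174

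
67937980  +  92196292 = 160134272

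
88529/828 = 106 + 761/828 = 106.92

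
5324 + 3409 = 8733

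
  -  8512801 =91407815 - 99920616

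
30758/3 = 10252 + 2/3 = 10252.67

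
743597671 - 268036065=475561606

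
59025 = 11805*5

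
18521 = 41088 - 22567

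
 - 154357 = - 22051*7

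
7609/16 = 475 + 9/16 = 475.56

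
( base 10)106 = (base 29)3j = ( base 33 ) 37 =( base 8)152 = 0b1101010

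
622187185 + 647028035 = 1269215220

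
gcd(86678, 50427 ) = 1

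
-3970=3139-7109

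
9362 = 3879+5483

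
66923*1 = 66923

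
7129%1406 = 99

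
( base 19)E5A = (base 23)9H7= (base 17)10E8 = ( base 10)5159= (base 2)1010000100111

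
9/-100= - 9/100 = -0.09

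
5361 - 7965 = - 2604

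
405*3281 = 1328805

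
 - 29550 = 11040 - 40590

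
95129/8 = 95129/8=11891.12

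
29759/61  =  487 +52/61 = 487.85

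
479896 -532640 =-52744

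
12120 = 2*6060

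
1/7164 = 1/7164 = 0.00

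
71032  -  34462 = 36570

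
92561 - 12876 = 79685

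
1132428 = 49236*23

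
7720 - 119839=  - 112119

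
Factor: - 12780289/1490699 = - 7^(- 1)*23^(-1)*47^( - 1 )*197^( - 1)*3343^1*3823^1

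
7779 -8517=-738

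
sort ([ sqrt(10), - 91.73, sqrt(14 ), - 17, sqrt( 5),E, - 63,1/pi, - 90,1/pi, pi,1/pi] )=[ - 91.73, - 90, - 63, - 17,1/pi, 1/pi, 1/pi,sqrt(5), E, pi,sqrt( 10),sqrt(14) ] 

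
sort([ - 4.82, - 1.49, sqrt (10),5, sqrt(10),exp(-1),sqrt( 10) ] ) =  [ - 4.82, - 1.49,exp( - 1),sqrt(10) , sqrt( 10),sqrt(10),5 ]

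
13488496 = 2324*5804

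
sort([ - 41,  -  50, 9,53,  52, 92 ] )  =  [ - 50, - 41,9, 52,53, 92]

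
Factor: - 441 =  - 3^2*7^2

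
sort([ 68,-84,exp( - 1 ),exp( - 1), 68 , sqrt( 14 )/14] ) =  [ - 84,sqrt( 14)/14, exp(-1), exp( - 1), 68,68] 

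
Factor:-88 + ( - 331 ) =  - 419 = -  419^1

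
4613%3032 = 1581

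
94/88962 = 47/44481 = 0.00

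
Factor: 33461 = 33461^1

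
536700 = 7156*75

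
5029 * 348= 1750092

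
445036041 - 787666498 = -342630457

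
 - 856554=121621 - 978175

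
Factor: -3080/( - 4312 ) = 5/7 = 5^1*7^( - 1) 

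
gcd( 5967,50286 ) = 51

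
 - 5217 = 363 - 5580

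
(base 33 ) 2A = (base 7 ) 136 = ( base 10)76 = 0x4c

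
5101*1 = 5101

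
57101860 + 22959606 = 80061466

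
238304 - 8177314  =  -7939010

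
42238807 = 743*56849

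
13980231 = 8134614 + 5845617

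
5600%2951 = 2649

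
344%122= 100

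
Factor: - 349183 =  - 349183^1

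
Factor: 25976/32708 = 382/481 = 2^1*13^( - 1 )*37^( - 1)*191^1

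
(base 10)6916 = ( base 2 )1101100000100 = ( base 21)fe7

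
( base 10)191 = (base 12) 13b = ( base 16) BF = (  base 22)8F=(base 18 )ab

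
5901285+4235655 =10136940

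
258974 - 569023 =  - 310049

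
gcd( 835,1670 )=835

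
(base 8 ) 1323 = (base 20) 1G3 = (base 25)13N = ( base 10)723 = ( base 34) L9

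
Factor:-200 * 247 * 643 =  - 2^3*5^2*13^1*19^1*643^1 = - 31764200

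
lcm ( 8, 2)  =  8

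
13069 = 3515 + 9554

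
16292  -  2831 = 13461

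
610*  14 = 8540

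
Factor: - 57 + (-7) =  - 2^6 = - 64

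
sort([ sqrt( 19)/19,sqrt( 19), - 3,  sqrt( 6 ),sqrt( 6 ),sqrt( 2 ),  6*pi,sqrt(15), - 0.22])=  [ - 3, - 0.22,sqrt( 19 ) /19,sqrt( 2 ),sqrt(6) , sqrt(6 ),sqrt(15 ), sqrt( 19 ),6*pi]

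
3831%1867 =97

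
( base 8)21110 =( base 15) 2901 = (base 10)8776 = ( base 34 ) 7k4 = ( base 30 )9MG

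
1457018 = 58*25121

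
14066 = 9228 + 4838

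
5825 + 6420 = 12245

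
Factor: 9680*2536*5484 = 2^9*3^1*5^1 * 11^2*317^1 * 457^1 = 134623864320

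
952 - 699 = 253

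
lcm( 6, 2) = 6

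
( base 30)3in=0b110010111111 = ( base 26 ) 4LD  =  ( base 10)3263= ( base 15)e78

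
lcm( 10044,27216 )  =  843696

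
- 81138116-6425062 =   -  87563178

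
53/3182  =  53/3182 = 0.02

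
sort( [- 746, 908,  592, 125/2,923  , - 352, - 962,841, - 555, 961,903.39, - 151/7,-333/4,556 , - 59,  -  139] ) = [ - 962  ,- 746,-555,  -  352, - 139, - 333/4,  -  59, - 151/7 , 125/2,556,592,841 , 903.39,  908,923,961]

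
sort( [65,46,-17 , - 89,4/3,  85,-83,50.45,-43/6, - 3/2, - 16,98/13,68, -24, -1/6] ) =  [ - 89, - 83, - 24,-17, - 16, - 43/6, - 3/2, - 1/6, 4/3,98/13,46,  50.45,65,68,85] 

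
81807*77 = 6299139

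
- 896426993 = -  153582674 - 742844319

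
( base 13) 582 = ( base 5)12301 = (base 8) 1667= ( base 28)15r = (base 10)951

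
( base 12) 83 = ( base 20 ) 4j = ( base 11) 90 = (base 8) 143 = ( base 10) 99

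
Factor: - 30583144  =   - 2^3*149^1*25657^1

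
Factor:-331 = - 331^1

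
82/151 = 82/151 = 0.54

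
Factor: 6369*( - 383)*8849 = -21585604623 = -  3^1 * 11^1*193^1*383^1*8849^1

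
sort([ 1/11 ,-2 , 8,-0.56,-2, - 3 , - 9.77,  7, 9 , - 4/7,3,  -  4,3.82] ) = [-9.77,-4,-3 , - 2, - 2, - 4/7 , - 0.56, 1/11,3, 3.82,7,8, 9 ] 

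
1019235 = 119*8565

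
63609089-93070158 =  - 29461069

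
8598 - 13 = 8585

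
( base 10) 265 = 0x109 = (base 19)di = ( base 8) 411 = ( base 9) 324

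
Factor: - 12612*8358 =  - 105411096  =  - 2^3*3^2*7^1*199^1*1051^1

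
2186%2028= 158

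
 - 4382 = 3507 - 7889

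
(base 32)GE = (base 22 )11k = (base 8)1016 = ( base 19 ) 18d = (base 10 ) 526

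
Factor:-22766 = -2^1*11383^1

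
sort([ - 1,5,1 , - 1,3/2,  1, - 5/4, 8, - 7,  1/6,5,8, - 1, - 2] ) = [ - 7, - 2, - 5/4, - 1, - 1, - 1, 1/6,1,  1,3/2,5, 5, 8,8 ]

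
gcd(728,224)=56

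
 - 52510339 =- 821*63959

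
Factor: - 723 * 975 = -704925 = - 3^2*5^2* 13^1 * 241^1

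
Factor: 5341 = 7^2*109^1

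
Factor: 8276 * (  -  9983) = -2^2 * 67^1 * 149^1*2069^1 = - 82619308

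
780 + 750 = 1530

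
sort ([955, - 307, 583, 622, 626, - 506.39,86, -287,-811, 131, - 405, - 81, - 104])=[ - 811, - 506.39, - 405, - 307, - 287,-104, - 81, 86,131, 583, 622, 626, 955]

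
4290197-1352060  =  2938137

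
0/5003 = 0 = 0.00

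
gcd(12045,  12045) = 12045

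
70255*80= 5620400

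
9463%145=38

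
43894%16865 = 10164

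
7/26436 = 7/26436 = 0.00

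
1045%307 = 124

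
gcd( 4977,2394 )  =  63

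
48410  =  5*9682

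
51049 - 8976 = 42073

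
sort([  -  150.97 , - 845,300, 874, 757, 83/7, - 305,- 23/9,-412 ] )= [ - 845, -412, - 305, - 150.97,-23/9,83/7, 300,757,874 ] 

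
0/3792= 0 = 0.00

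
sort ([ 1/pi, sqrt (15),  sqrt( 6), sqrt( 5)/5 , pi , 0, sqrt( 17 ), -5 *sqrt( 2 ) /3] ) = [ - 5*sqrt( 2 ) /3,  0, 1/pi, sqrt ( 5 )/5 , sqrt(6 ),pi, sqrt( 15 ),sqrt(17) ] 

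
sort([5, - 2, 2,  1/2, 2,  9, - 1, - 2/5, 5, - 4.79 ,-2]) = [ - 4.79, - 2,- 2,  -  1,  -  2/5,  1/2,  2 , 2, 5,5,9 ]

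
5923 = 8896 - 2973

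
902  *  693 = 625086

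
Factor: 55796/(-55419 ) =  -148/147 = - 2^2 * 3^(- 1 )*7^(- 2) * 37^1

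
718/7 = 102 + 4/7 = 102.57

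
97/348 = 97/348   =  0.28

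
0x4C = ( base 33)2A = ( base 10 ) 76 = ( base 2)1001100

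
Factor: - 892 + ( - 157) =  - 1049 = -1049^1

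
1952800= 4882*400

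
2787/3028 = 2787/3028 = 0.92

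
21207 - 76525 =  - 55318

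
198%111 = 87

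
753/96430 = 753/96430= 0.01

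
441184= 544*811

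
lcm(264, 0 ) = 0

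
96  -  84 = 12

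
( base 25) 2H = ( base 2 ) 1000011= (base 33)21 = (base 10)67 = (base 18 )3D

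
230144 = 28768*8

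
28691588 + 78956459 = 107648047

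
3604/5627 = 212/331 = 0.64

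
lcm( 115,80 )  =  1840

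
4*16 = 64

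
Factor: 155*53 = 8215 = 5^1*31^1*53^1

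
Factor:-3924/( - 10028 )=3^2 *23^( - 1 )=9/23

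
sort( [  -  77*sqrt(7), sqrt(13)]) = [ - 77 * sqrt( 7),  sqrt(13) ]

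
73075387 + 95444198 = 168519585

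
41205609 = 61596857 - 20391248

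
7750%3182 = 1386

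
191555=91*2105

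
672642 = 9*74738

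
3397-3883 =- 486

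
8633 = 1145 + 7488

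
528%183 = 162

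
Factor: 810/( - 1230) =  - 3^3*41^( - 1 ) = - 27/41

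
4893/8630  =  4893/8630 = 0.57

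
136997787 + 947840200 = 1084837987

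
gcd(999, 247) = 1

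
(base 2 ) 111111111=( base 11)425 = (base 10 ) 511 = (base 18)1A7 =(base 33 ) fg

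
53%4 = 1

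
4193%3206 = 987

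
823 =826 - 3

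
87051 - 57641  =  29410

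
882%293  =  3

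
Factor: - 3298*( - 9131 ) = 2^1*17^1*23^1*97^1*397^1 = 30114038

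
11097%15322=11097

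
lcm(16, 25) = 400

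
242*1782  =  431244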